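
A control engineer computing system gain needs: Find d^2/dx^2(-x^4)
Apply power rule 2 times:
d^1: -4x^3
d^2: -12x^2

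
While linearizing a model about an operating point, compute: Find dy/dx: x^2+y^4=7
Differentiate: 2x + 4y^3·(dy/dx) = 0
dy/dx = -2x/(4y^3)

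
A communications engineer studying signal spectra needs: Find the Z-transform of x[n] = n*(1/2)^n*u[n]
Using the property Z{n*a^n*u[n]}=az/(z-a)^2
With a=1/2: X(z)=(1/2)z/(z - 1/2)^2, |z| > 1/2

Answer: (1/2)z/(z - 1/2)^2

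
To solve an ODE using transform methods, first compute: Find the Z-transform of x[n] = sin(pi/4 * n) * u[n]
Z{sin(w0 * n) * u[n]} = z * sin(w0)/(z^2-2z * cos(w0)+1)
With w0 = pi/4: X(z) = z * sin(pi/4)/(z^2-2z * cos(pi/4)+1)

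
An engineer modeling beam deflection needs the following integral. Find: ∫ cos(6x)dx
Using substitution u = 6x: ∫ cos(u) du/6 = sin(u)/6 + C

Answer: (1/6)sin(6x) + C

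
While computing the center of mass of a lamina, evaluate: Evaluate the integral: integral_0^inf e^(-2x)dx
integral_0^inf e^(-2x) dx = [-1/2*e^(-2x)]_0^inf
= 0 - (-1/2) = 1/2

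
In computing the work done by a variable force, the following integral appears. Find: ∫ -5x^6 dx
Using power rule: ∫ -5x^6 dx = -5/7 x^7+C = (-5/7)x^7+C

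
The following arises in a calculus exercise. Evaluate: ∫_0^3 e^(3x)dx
Antiderivative: (1/3)e^(3x)
Evaluate: (1/3)(e^9 - 1)

Answer: (e^9 - 1)/3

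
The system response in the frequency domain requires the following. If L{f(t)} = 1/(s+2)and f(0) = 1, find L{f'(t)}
L{f'(t)} = s·F(s) - f(0) = s/(s+2)-1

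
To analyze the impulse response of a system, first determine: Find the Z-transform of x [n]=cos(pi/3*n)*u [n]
Z{cos(w0 * n) * u[n]}=z(z - cos(w0))/(z^2 - 2z * cos(w0) + 1)
With w0=pi/3: X(z)=z(z - cos(pi/3))/(z^2 - 2z * cos(pi/3) + 1)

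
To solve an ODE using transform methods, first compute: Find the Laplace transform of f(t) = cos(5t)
L{cos(wt)} = s/(s²+w²)
L{cos(5t)} = s/(s²+25)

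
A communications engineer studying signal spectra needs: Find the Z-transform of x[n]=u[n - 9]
Using the time-shift property: Z{u[n-9]}=z^(-9)*z/(z-1)
=z^(-8)/(z-1)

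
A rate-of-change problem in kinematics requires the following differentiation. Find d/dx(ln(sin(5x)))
Chain rule: d/dx[ln(u)] = u'/u where u = sin(5x)
u' = 5cos(5x)

Answer: (5cos(5x))/(sin(5x))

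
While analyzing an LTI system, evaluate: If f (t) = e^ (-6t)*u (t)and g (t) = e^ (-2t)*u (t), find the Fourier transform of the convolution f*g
By the convolution theorem: F{f * g}=F(omega) * G(omega)
F(omega)=1/(6 + j * omega), G(omega)=1/(2 + j * omega)
F{f * g}=1/((6 + j * omega)(2 + j * omega))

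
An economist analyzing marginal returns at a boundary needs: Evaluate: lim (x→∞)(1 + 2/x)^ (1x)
Rewrite as [(1+2/x)^x]^1.
lim(1+2/x)^x = e^2, so limit = (e^2)^1 = e^2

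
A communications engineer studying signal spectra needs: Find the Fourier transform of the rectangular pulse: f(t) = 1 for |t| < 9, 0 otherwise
F(omega) = integral from -9 to 9 of e^(-j * omega * t) dt
= 2 * sin(9 * omega)/omega = 18 * sinc(9 * omega/pi)

Answer: 2 * sin(9 * omega)/omega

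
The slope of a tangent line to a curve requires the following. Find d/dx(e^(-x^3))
Chain rule: d/dx[e^u]=e^u · u' where u=-x^3
u'=-3x^2

Answer: -3x^2·e^(-x^3)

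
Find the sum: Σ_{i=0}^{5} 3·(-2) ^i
Geometric series: S = a(1 - r^n)/(1 - r)
a = 3, r = -2, n = 6
S = 3(1-64)/3 = -63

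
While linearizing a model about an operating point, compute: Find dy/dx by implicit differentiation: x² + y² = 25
Differentiate both sides: 2x+2y·(dy/dx)=0
Solve: dy/dx=-2x/(2y)=-x/y

Answer: dy/dx=-x/y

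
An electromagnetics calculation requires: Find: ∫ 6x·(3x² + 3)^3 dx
Let u = 3x²+3, du = 6x dx
∫ u^3 du = u^4/4+C

Answer: (3x²+3)^4/4+C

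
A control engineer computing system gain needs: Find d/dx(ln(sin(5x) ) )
Chain rule: d/dx[ln(u)]=u'/u where u=sin(5x)
u'=5cos(5x)

Answer: (5cos(5x))/(sin(5x))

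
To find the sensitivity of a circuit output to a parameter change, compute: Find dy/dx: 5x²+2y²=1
Differentiate: 10x+4y·(dy/dx)=0
dy/dx=-10x/(4y)=-(5/2)·(x/y)

Answer: dy/dx=-(5/2)·(x/y)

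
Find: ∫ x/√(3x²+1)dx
Let u = 3x²+1, du = 6x dx
∫ (1/6)·u^(-1/2) du = √u/3+C

Answer: √(3x²+1)/3+C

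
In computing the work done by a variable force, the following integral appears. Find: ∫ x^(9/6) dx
Power rule: ∫ x^(3/2) dx=x^(5/2)/(5/2)+C

Answer: (2/5)·x^(5/2)+C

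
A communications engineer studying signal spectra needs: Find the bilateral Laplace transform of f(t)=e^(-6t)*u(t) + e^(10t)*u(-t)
For e^(-6t)*u(t): L=1/(s + 6), Re(s) > -6
For e^(10t)*u(-t): L=-1/(s-10), Re(s) < 10
Combined: F(s)=1/(s + 6) - 1/(s-10), -6 < Re(s) < 10

Answer: 1/(s + 6) - 1/(s-10), ROC: -6 < Re(s) < 10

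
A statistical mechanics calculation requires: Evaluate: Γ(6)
Γ(n)=(n-1)! for positive integers
Γ(6)=5!=120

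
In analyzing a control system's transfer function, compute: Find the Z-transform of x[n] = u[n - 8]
Using the time-shift property: Z{u[n-8]} = z^(-8) * z/(z-1)
= z^(-7)/(z-1)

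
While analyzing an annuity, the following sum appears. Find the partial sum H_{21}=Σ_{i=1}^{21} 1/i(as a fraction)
H_21=1 + 1/2 + 1/3 + ... + 1/21
=18858053/5173168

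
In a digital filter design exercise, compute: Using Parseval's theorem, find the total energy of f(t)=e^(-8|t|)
Parseval's theorem: E = integral |f(t)|^2 dt = (1/2pi) integral |F(omega)|^2 domega
E = integral_{-inf}^{inf} e^(-16|t|) dt = 2 * integral_0^inf e^(-16t) dt = 2/(2 * 8) = 1/8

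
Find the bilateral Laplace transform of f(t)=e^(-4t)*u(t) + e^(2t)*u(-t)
For e^(-4t)*u(t): L = 1/(s+4), Re(s) > -4
For e^(2t)*u(-t): L = -1/(s-2), Re(s) < 2
Combined: F(s) = 1/(s+4)-1/(s-2), -4 < Re(s) < 2

Answer: 1/(s+4)-1/(s-2), ROC: -4 < Re(s) < 2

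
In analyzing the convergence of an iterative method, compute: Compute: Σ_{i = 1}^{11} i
Using formula: Σ i^1=n(n+1)/2=11·12/2=66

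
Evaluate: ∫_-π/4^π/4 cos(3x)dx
Antiderivative: sin(3x)/3
Evaluate at bounds: [sin(3·π/4)/3] - [sin(3·-π/4)/3]
= ((√2/2) - (-√2/2))/3 = √2/3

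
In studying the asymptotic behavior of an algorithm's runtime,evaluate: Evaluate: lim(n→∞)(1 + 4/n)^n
This is the definition of e^4: lim(1+4/n)^n = e^4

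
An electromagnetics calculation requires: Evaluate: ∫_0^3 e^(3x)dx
Antiderivative: (1/3)e^(3x)
Evaluate: (1/3)(e^9-1)

Answer: (e^9-1)/3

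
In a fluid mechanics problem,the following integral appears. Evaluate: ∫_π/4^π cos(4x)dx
Antiderivative: sin(4x)/4
Evaluate at bounds: [sin(4·π)/4] - [sin(4·π/4)/4]
=((0) - (0))/4=0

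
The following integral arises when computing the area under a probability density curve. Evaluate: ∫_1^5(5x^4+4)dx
Step 1: Find antiderivative F(x)=x^5+4x
Step 2: F(5) - F(1)=3145 - (5)=3140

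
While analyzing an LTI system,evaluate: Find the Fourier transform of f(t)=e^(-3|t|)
Using the standard pair: F{e^(-a|t|)}=2a/(a^2 + omega^2)
With a=3: F(omega)=6/(9 + omega^2)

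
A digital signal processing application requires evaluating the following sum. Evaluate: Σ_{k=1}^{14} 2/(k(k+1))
Partial fractions: 2/(k(k+1))=2/k - 2/(k+1)
Telescoping sum: 2(1-1/15)=2·14/15

Answer: 28/15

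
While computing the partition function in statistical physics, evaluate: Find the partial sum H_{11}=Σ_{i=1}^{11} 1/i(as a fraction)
H_11 = 1+1/2+1/3+...+1/11
= 83711/27720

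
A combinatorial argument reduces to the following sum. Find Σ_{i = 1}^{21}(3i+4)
= 3·Σ i + 4·21 = 3·231 + 84 = 777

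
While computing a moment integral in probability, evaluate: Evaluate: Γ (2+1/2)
Γ(n + 1/2)=(2n)!√π/(4^n·n!)
=24√π/(16·2)=(3/4)·√π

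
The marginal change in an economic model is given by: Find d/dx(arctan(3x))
d/dx[arctan(u)]=u'/(1 + u²), u=3x, u'=3

Answer: 3/(1 + 9x²)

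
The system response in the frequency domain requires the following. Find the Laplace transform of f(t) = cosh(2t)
L{cosh(at)} = s/(s²-a²)
L{cosh(2t)} = s/(s²-4)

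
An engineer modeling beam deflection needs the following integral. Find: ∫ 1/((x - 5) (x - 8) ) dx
Partial fractions: 1/((x-5)(x-8)) = A/(x-5) + B/(x-8)
A = -1/3, B = 1/3
∫ [-1/3· 1/(x-5) + 1/3· 1/(x-8)] dx
= (1/3)[ln|x-8| - ln|x-5|] + C

Answer: (1/3)·ln|(x-8)/(x-5)| + C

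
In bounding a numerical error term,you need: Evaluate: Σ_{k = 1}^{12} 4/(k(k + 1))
Partial fractions: 4/(k(k+1)) = 4/k - 4/(k+1)
Telescoping sum: 4(1-1/13) = 4·12/13

Answer: 48/13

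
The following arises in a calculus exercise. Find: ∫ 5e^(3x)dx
Since d/dx[e^(3x)]=3e^(3x), we get 5/3 e^(3x)+C

Answer: (5/3)e^(3x)+C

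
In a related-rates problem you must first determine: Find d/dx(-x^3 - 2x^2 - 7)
Power rule: d/dx(ax^n) = n·a·x^(n-1)
Term by term: -3·x^2-4·x

Answer: -3x^2-4x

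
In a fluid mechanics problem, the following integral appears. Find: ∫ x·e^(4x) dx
Integration by parts: u=x, dv=e^(4x) dx
du=dx, v=e^(4x)/4
=x·e^(4x)/4 - ∫ e^(4x)/4 dx
=x·e^(4x)/4 - e^(4x)/16+C

Answer: e^(4x)(x/4-1/16)+C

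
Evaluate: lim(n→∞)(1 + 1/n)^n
This is the definition of e^1: lim(1 + 1/n)^n = e^1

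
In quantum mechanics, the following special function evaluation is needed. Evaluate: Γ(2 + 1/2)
Γ(n+1/2)=(2n)!√π/(4^n·n!)
=24√π/(16·2)=(3/4)·√π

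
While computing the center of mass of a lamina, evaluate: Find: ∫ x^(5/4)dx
Power rule: ∫ x^(5/4) dx = x^(9/4)/(9/4) + C

Answer: (4/9)·x^(9/4) + C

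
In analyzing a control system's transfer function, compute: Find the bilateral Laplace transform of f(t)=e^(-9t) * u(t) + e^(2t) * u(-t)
For e^(-9t) * u(t): L=1/(s + 9), Re(s) > -9
For e^(2t) * u(-t): L=-1/(s-2), Re(s) < 2
Combined: F(s)=1/(s + 9) - 1/(s-2), -9 < Re(s) < 2

Answer: 1/(s + 9) - 1/(s-2), ROC: -9 < Re(s) < 2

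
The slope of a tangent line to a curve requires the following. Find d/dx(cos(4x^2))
Chain rule: d/dx[cos(u)]=-sin(u)·u' where u=4x^2
u'=8x

Answer: -8x·sin(4x^2)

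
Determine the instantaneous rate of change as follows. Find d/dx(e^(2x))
Chain rule: d/dx[e^u] = e^u · u' where u = 2x
u' = 2

Answer: 2·e^(2x)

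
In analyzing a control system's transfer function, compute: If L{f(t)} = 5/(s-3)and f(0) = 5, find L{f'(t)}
L{f'(t)}=s·F(s) - f(0)=5s/(s-3) - 5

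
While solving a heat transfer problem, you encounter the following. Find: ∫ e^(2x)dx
Since d/dx[e^(2x)]=2e^(2x), we get 1/2 e^(2x)+C

Answer: (1/2)e^(2x)+C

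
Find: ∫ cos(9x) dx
Using substitution u=9x: ∫ cos(u) du/9=sin(u)/9 + C

Answer: (1/9)sin(9x) + C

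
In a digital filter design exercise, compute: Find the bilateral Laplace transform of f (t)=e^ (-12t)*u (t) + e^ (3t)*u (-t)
For e^(-12t) * u(t): L=1/(s+12), Re(s) > -12
For e^(3t) * u(-t): L=-1/(s-3), Re(s) < 3
Combined: F(s)=1/(s+12)-1/(s-3), -12 < Re(s) < 3

Answer: 1/(s+12)-1/(s-3), ROC: -12 < Re(s) < 3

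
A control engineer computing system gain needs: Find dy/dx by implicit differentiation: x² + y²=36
Differentiate both sides: 2x + 2y·(dy/dx) = 0
Solve: dy/dx = -2x/(2y) = -x/y

Answer: dy/dx = -x/y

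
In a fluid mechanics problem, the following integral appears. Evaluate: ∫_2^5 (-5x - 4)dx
Step 1: Find antiderivative F(x)=(-5/2)x^2 - 4x
Step 2: F(5) - F(2)=-165/2 - (-18)=-129/2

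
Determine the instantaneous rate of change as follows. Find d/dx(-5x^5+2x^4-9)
Power rule: d/dx(ax^n) = n·a·x^(n-1)
Term by term: -25·x^4 + 8·x^3

Answer: -25x^4 + 8x^3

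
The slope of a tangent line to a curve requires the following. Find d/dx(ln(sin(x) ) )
Chain rule: d/dx[ln(u)]=u'/u where u=sin(x)
u'=cos(x)

Answer: (cos(x))/(sin(x))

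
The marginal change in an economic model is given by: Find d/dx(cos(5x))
Chain rule: d/dx[cos(u)]=-sin(u)·u' where u=5x
u'=5

Answer: -5·sin(5x)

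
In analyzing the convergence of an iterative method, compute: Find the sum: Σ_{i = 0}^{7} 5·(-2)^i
Geometric series: S = a(1 - r^n)/(1 - r)
a = 5, r = -2, n = 8
S = 5(1-256)/3 = -425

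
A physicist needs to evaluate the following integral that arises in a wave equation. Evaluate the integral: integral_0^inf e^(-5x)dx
integral_0^inf e^(-5x) dx = [-1/5 * e^(-5x)]_0^inf
= 0 - (-1/5) = 1/5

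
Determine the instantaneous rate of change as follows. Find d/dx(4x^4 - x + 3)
Power rule: d/dx(ax^n) = n·a·x^(n-1)
Term by term: 16·x^3-1

Answer: 16x^3-1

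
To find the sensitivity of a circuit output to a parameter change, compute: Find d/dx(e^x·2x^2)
Product rule: (fg)'=f'g + fg'
f=e^x, f'=e^x
g=2x^2, g'=4x

Answer: 2·e^x·x^2 + 4·e^x·x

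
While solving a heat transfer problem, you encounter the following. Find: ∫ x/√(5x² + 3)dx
Let u = 5x²+3, du = 10x dx
∫ (1/10)·u^(-1/2) du = √u/5+C

Answer: √(5x²+3)/5+C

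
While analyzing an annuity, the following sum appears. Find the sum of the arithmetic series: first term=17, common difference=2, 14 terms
Last term: a_n = 17+(14-1)·2 = 43
Sum = n(a_1+a_n)/2 = 14(17+43)/2 = 420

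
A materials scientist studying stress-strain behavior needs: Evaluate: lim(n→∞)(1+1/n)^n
This is the definition of e^1: lim(1 + 1/n)^n=e^1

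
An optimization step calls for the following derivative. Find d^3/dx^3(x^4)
Apply power rule 3 times:
d^1: 4x^3
d^2: 12x^2
d^3: 24x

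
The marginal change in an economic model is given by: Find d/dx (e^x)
Chain rule: d/dx[e^u]=e^u · u' where u=x
u'=1

Answer: 1·e^x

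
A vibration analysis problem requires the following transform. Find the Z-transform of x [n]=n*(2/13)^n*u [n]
Using the property Z{n*a^n*u[n]} = az/(z-a)^2
With a = 2/13: X(z) = (2/13)z/(z - 2/13)^2, |z| > 2/13

Answer: (2/13)z/(z - 2/13)^2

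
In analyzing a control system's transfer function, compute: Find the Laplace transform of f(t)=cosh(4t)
L{cosh(at)}=s/(s²-a²)
L{cosh(4t)}=s/(s²-16)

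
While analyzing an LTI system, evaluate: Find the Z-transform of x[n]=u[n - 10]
Using the time-shift property: Z{u[n-10]}=z^(-10) * z/(z-1)
=z^(-9)/(z-1)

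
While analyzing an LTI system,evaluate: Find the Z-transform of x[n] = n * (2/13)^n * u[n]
Using the property Z{n*a^n*u[n]}=az/(z-a)^2
With a=2/13: X(z)=(2/13)z/(z - 2/13)^2, |z| > 2/13

Answer: (2/13)z/(z - 2/13)^2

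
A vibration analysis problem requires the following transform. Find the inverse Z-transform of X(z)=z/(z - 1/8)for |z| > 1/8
Standard pair: z/(z-a) <-> a^n * u[n] for causal signals
With a = 1/8: x[n] = (1/8)^n * u[n]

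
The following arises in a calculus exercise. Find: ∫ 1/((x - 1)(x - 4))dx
Partial fractions: 1/((x-1)(x-4)) = A/(x-1) + B/(x-4)
A = -1/3, B = 1/3
∫ [-1/3· 1/(x-1) + 1/3· 1/(x-4)] dx
= (1/3)[ln|x-4| - ln|x-1|] + C

Answer: (1/3)·ln|(x-4)/(x-1)| + C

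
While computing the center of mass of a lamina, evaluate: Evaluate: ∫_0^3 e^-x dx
Antiderivative: -e^-x
Evaluate: -(e^-3 - 1)

Answer: (e^-3 - 1)/(-1)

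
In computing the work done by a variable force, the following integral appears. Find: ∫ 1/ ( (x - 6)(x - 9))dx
Partial fractions: 1/((x-6)(x-9)) = A/(x-6)+B/(x-9)
A = -1/3, B = 1/3
∫ [-1/3· 1/(x-6)+1/3· 1/(x-9)] dx
= (1/3)[ln|x-9| - ln|x-6|]+C

Answer: (1/3)·ln|(x-9)/(x-6)|+C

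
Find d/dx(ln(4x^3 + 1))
Chain rule: d/dx[ln(u)] = u'/u where u = 4x^3 + 1
u' = 12x^2

Answer: (12x^2)/(4x^3 + 1)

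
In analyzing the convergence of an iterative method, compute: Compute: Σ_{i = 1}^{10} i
Using formula: Σ i^1 = n(n + 1)/2 = 10·11/2 = 55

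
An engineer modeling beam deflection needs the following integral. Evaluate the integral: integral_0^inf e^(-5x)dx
integral_0^inf e^(-5x) dx=[-1/5*e^(-5x)]_0^inf
=0 - (-1/5)=1/5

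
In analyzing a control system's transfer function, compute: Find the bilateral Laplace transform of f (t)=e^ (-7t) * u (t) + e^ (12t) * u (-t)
For e^(-7t) * u(t): L = 1/(s + 7), Re(s) > -7
For e^(12t) * u(-t): L = -1/(s-12), Re(s) < 12
Combined: F(s) = 1/(s + 7) - 1/(s-12), -7 < Re(s) < 12

Answer: 1/(s + 7) - 1/(s-12), ROC: -7 < Re(s) < 12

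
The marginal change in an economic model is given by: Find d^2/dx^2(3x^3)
Apply power rule 2 times:
d^1: 9x^2
d^2: 18x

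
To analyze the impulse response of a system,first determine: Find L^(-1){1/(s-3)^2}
L^(-1){1/(s-a)^n}=t^(n-1)·e^(at)/(n-1)!
Here a=3, n=2: t^1·e^(3t)/1

Answer: t·e^(3t)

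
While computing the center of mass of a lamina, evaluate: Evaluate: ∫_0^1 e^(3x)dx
Antiderivative: (1/3)e^(3x)
Evaluate: (1/3)(e^3-1)

Answer: (e^3-1)/3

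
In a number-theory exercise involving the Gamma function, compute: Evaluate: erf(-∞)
erf(-∞) = -1 (the error function is odd, so erf(-∞) = -erf(∞) = -1)

Answer: -1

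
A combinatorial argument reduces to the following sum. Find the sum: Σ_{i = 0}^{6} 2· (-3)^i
Geometric series: S = a(1 - r^n)/(1 - r)
a = 2, r = -3, n = 7
S = 2(1+2187)/4 = 1094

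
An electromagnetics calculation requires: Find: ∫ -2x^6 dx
Using power rule: ∫ -2x^6 dx=-2/7 x^7+C=(-2/7)x^7+C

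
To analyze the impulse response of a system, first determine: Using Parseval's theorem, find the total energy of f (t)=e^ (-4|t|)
Parseval's theorem: E=integral |f(t)|^2 dt=(1/2pi) integral |F(omega)|^2 domega
E=integral_{-inf}^{inf} e^(-8|t|) dt=2*integral_0^inf e^(-8t) dt=2/(2*4)=1/4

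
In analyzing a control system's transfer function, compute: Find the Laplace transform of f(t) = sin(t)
L{sin(wt)} = w/(s²+w²)
L{sin(t)} = 1/(s²+1)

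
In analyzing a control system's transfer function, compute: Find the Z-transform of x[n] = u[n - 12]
Using the time-shift property: Z{u[n-12]} = z^(-12) * z/(z-1)
= z^(-11)/(z-1)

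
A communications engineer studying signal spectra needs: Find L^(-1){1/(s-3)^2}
L^(-1){1/(s-a)^n}=t^(n-1)·e^(at)/(n-1)!
Here a=3, n=2: t^1·e^(3t)/1

Answer: t·e^(3t)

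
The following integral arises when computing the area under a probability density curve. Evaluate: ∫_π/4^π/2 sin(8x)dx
Antiderivative: -cos(8x)/8
Evaluate at bounds: [-cos(8·π/2)/8] - [-cos(8·π/4)/8]
= (-(1) + (1))/8 = 0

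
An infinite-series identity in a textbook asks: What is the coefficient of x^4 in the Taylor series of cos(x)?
cos(x) = Σ (-1)^k x^(2k)/(2k)!
For x^4: (-1)^2/4! = 1/24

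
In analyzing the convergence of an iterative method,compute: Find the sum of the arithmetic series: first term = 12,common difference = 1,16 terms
Last term: a_n = 12 + (16 - 1)·1 = 27
Sum = n(a_1 + a_n)/2 = 16(12 + 27)/2 = 312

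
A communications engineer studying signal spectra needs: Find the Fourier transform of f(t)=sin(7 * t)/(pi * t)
sin(W * t)/(pi * t) = (W/pi) * sinc(W * t/pi) is the impulse response of the ideal low-pass filter with cutoff W (here W = 7).
Its Fourier transform is a rectangular function:
F(omega) = 1 for |omega| < 7, 0 otherwise

Answer: rect(omega/14) [i.e., 1 for |omega| < 7, 0 otherwise]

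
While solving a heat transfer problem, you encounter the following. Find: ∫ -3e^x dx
Since d/dx[e^x] = +e^x, we get -3e^x+C

Answer: -3e^x+C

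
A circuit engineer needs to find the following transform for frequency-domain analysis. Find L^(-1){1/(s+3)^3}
L^(-1){1/(s-a)^n}=t^(n-1)·e^(at)/(n-1)!
Here a=-3, n=3: t^2·e^(-3t)/2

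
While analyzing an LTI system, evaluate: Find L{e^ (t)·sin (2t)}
First shifting: L{e^(at)f(t)}=F(s-a)
L{sin(2t)}=2/(s²+4)
Shift: 2/((s-1)²+4)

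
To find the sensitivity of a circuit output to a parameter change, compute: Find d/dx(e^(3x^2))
Chain rule: d/dx[e^u]=e^u · u' where u=3x^2
u'=6x

Answer: 6x·e^(3x^2)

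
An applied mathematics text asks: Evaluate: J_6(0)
J_n(0) = 0 for all n > 0 (Bessel function of first kind)
J_6(0) = 0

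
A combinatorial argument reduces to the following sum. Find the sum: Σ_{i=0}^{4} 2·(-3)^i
Geometric series: S = a(1 - r^n)/(1 - r)
a = 2, r = -3, n = 5
S = 2(1+243)/4 = 122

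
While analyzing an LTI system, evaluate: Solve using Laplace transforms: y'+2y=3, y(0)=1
Take L of both sides: sY(s)-1+2Y(s)=3/s
Y(s)(s+2)=3/s+1
Y(s)=3/(s(s+2))+1/(s+2)
Partial fractions: 3/(s(s+2))=(3/2)/s - (3/2)/(s+2)
So Y(s)=(3/2)/s - (1/2)/(s+2)
Inverse transform (L^(-1){1/s}=1, L^(-1){1/(s+2)}=e^(-2t)):

Answer: y(t)=3/2 - (1/2)·e^(-2t)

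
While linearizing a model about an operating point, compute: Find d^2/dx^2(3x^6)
Apply power rule 2 times:
d^1: 18x^5
d^2: 90x^4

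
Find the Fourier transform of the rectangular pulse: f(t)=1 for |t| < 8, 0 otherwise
F(omega) = integral from -8 to 8 of e^(-j*omega*t) dt
= 2*sin(8*omega)/omega = 16*sinc(8*omega/pi)

Answer: 2*sin(8*omega)/omega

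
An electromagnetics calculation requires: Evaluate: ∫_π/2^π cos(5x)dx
Antiderivative: sin(5x)/5
Evaluate at bounds: [sin(5·π)/5] - [sin(5·π/2)/5]
=((0) - (1))/5=-1/5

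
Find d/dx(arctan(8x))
d/dx[arctan(u)]=u'/(1 + u²), u=8x, u'=8

Answer: 8/(1 + 64x²)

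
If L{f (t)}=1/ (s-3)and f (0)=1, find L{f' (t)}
L{f'(t)}=s·F(s) - f(0)=s/(s-3)-1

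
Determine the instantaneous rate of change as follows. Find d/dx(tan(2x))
Chain rule: d/dx[tan(u)]=sec²(u)·u' where u=2x
u'=2

Answer: 2·sec²(2x)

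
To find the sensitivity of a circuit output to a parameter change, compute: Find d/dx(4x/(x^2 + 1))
Quotient rule: (f/g)'=(f'g - fg')/g²
f=4x, f'=4
g=x^2 + 1, g'=2x

Answer: (4·(x^2 + 1) - 8x^2)/(x^2 + 1)²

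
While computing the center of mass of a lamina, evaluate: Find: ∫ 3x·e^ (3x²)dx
Let u = 3x², du = 6x dx
∫ (1/2)e^u du = e^u/2 + C

Answer: e^(3x²)/2 + C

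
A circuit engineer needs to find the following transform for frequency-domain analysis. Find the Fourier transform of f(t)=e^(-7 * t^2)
The Fourier transform of a Gaussian e^(-a * t^2) is sqrt(pi/a) * e^(-omega^2/(4a)).
With a = 7: F(omega) = sqrt(pi/7) * e^(-omega^2/28)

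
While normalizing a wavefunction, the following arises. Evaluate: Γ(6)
Γ(n)=(n-1)! for positive integers
Γ(6)=5!=120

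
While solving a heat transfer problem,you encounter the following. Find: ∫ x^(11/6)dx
Power rule: ∫ x^(11/6) dx = x^(17/6)/(17/6)+C

Answer: (6/17)·x^(17/6)+C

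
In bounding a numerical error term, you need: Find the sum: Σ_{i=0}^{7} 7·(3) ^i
Geometric series: S = a(1 - r^n)/(1 - r)
a = 7, r = 3, n = 8
S = 7(1-6561)/-2 = 22960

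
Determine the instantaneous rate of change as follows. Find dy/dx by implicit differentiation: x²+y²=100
Differentiate both sides: 2x+2y·(dy/dx)=0
Solve: dy/dx=-2x/(2y)=-x/y

Answer: dy/dx=-x/y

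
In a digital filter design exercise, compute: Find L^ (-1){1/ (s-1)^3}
L^(-1){1/(s-a)^n}=t^(n-1)·e^(at)/(n-1)!
Here a=1, n=3: t^2·e^(t)/2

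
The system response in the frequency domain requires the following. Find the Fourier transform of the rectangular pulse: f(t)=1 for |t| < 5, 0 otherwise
F(omega)=integral from -5 to 5 of e^(-j*omega*t) dt
=2*sin(5*omega)/omega=10*sinc(5*omega/pi)

Answer: 2*sin(5*omega)/omega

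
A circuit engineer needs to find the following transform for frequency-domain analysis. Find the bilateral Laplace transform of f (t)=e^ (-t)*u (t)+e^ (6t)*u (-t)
For e^(-t) * u(t): L = 1/(s + 1), Re(s) > -1
For e^(6t) * u(-t): L = -1/(s-6), Re(s) < 6
Combined: F(s) = 1/(s + 1) - 1/(s-6), -1 < Re(s) < 6

Answer: 1/(s + 1) - 1/(s-6), ROC: -1 < Re(s) < 6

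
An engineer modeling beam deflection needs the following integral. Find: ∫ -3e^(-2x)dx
Since d/dx[e^(-2x)]=-2e^(-2x), we get 3/2 e^(-2x) + C

Answer: (3/2)e^(-2x) + C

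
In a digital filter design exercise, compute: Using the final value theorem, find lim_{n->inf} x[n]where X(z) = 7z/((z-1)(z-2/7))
Final value theorem: lim x[n]=lim_{z->1} (z-1) * X(z)
(z-1) * X(z)=7z/(z-2/7)
As z->1: 7/(1 - 2/7)=7/(5/7)=49/5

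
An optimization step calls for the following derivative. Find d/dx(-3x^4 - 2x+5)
Power rule: d/dx(ax^n) = n·a·x^(n-1)
Term by term: -12·x^3-2

Answer: -12x^3-2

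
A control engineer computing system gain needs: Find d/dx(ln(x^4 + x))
Chain rule: d/dx[ln(u)] = u'/u where u = x^4+x
u' = 4x^3+1

Answer: (4x^3+1)/(x^4+x)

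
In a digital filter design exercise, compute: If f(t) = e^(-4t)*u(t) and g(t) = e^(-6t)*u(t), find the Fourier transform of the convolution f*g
By the convolution theorem: F{f * g}=F(omega) * G(omega)
F(omega)=1/(4 + j * omega), G(omega)=1/(6 + j * omega)
F{f * g}=1/((4 + j * omega)(6 + j * omega))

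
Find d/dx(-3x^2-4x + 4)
Power rule: d/dx(ax^n) = n·a·x^(n-1)
Term by term: -6·x - 4

Answer: -6x - 4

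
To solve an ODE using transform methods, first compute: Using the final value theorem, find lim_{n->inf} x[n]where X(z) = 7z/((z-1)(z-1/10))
Final value theorem: lim x[n]=lim_{z->1} (z-1)*X(z)
(z-1)*X(z)=7z/(z-1/10)
As z->1: 7/(1 - 1/10)=7/(9/10)=70/9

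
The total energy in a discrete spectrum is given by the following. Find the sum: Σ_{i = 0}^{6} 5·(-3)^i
Geometric series: S=a(1 - r^n)/(1 - r)
a=5, r=-3, n=7
S=5(1+2187)/4=2735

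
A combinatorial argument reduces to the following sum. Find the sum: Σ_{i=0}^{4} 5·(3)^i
Geometric series: S=a(1 - r^n)/(1 - r)
a=5, r=3, n=5
S=5(1 - 243)/-2=605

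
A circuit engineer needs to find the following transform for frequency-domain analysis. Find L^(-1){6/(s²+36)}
L^(-1){w/(s² + w²)}=sin(wt)
Here w=6

Answer: sin(6t)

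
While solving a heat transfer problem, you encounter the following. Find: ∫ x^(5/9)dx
Power rule: ∫ x^(5/9) dx=x^(14/9)/(14/9)+C

Answer: (9/14)·x^(14/9)+C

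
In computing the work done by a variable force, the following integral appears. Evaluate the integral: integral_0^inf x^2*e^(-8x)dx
This is a Gamma integral. Substitute u=8x (du=8 dx):
integral_0^inf x^2 * e^(-8x) dx=(1/8^3) integral_0^inf u^2 * e^(-u) du
=Gamma(3)/8^3=2!/8^3=2/512

Answer: 1/256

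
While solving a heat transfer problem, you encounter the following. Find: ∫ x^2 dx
Using power rule: ∫ x^2 dx=1/3 x^3 + C=(1/3)x^3 + C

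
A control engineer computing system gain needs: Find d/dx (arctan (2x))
d/dx[arctan(u)]=u'/(1 + u²), u=2x, u'=2

Answer: 2/(1 + 4x²)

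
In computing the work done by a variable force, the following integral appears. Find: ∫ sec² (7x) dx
Since d/dx[tan(7x)] = 7sec²(7x), integral = tan(7x)/7 + C

Answer: (1/7)tan(7x) + C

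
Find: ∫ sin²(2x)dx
Using identity sin²(u)=(1 - cos(2u))/2:
∫ (1 - cos(4x))/2 dx=x/2 - sin(4x)/8 + C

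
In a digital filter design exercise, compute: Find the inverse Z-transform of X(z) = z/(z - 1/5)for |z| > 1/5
Standard pair: z/(z-a) <-> a^n*u[n] for causal signals
With a = 1/5: x[n] = (1/5)^n*u[n]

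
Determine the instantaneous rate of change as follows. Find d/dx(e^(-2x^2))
Chain rule: d/dx[e^u] = e^u · u' where u = -2x^2
u' = -4x

Answer: -4x·e^(-2x^2)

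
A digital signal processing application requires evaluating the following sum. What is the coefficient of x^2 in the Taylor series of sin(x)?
sin(x) has only odd powers. Coefficient of x^2 = 0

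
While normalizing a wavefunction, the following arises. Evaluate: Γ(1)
Γ(n)=(n-1)! for positive integers
Γ(1)=0!=1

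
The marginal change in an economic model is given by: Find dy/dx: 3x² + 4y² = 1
Differentiate: 6x + 8y·(dy/dx)=0
dy/dx=-6x/(8y)=-(3/4)·(x/y)

Answer: dy/dx=-(3/4)·(x/y)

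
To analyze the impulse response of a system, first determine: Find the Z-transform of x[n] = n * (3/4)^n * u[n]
Using the property Z{n * a^n * u[n]}=az/(z-a)^2
With a=3/4: X(z)=(3/4)z/(z - 3/4)^2, |z| > 3/4

Answer: (3/4)z/(z - 3/4)^2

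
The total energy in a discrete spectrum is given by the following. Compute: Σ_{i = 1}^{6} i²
Using formula: Σ i^2=n(n+1)(2n+1)/6=6·7·13/6=91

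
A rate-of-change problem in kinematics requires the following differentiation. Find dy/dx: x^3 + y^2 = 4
Differentiate: 3x^2+2y·(dy/dx)=0
dy/dx=-3x^2/(2y)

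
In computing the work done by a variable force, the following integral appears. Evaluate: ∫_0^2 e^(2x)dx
Antiderivative: (1/2)e^(2x)
Evaluate: (1/2)(e^4 - 1)

Answer: (e^4 - 1)/2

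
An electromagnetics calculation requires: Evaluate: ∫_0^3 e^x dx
Antiderivative: e^x
Evaluate: (e^3 - 1)

Answer: e^3 - 1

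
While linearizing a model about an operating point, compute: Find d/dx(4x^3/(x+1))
Quotient rule: (f/g)' = (f'g - fg')/g²
f = 4x^3, f' = 12x^2
g = x + 1, g' = 1

Answer: (12x^2·(x + 1) - 4x^3)/(x + 1)²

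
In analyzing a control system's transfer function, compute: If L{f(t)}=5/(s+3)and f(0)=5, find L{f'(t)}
L{f'(t)} = s·F(s) - f(0) = 5s/(s+3)-5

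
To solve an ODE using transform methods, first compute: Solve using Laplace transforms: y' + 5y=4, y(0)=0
Take L of both sides: sY(s)-0+5Y(s) = 4/s
Y(s)(s+5) = 4/s+0
Y(s) = 4/(s(s+5))+0/(s+5)
Partial fractions: 4/(s(s+5)) = (4/5)/s - (4/5)/(s+5)
So Y(s) = (4/5)/s - (4/5)/(s+5)
Inverse transform (L^(-1){1/s} = 1, L^(-1){1/(s+5)} = e^(-5t)):

Answer: y(t) = 4/5 - (4/5)·e^(-5t)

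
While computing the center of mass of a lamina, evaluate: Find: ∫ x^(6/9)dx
Power rule: ∫ x^(2/3) dx=x^(5/3)/(5/3)+C

Answer: (3/5)·x^(5/3)+C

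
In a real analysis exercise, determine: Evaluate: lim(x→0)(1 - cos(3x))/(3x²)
Using 1-cos(u) ≈ u²/2 for small u:
(1-cos(3x)) ≈ (3x)²/2=9x²/2
So limit=9/(2·3)=3/2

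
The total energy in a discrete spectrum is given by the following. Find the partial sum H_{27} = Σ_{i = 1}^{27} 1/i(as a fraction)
H_27=1+1/2+1/3+...+1/27
=312536252003/80313433200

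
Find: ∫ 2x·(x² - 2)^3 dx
Let u = x² - 2, du = 2x dx
∫ u^3 du = u^4/4 + C

Answer: (x² - 2)^4/4 + C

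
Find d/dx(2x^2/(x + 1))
Quotient rule: (f/g)'=(f'g - fg')/g²
f=2x^2, f'=4x
g=x + 1, g'=1

Answer: (4x·(x + 1) - 2x^2)/(x + 1)²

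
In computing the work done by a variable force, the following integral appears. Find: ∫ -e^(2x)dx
Since d/dx[e^(2x)] = 2e^(2x), we get -1/2 e^(2x)+C

Answer: (-1/2)e^(2x)+C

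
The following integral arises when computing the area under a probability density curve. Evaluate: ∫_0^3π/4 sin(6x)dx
Antiderivative: -cos(6x)/6
Evaluate at bounds: [-cos(6·3π/4)/6] - [-cos(6·0)/6]
=(-(0) + (1))/6=1/6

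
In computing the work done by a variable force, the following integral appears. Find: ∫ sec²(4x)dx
Since d/dx[tan(4x)]=4sec²(4x), integral=tan(4x)/4 + C

Answer: (1/4)tan(4x) + C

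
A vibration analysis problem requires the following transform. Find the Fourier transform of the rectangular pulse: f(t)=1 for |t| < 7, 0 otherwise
F(omega) = integral from -7 to 7 of e^(-j * omega * t) dt
= 2 * sin(7 * omega)/omega = 14 * sinc(7 * omega/pi)

Answer: 2 * sin(7 * omega)/omega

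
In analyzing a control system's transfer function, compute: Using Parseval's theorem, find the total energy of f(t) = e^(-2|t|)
Parseval's theorem: E = integral |f(t)|^2 dt = (1/2pi) integral |F(omega)|^2 domega
E = integral_{-inf}^{inf} e^(-4|t|) dt = 2*integral_0^inf e^(-4t) dt = 2/(2*2) = 1/2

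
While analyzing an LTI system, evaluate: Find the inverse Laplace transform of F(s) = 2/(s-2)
L^(-1){2/(s-a)}=c·e^(at)
Here a=2, c=2

Answer: 2e^(2t)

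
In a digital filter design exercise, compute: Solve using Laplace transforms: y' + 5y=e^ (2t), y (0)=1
Take L: sY - 1 + 5Y=1/(s-2)
Y(s + 5)=1/(s-2) + 1
Y=1/((s-2)(s + 5)) + 1/(s + 5)
Partial fractions: 1/((s-2)(s + 5))=(1/7)/(s-2) - (1/7)/(s + 5)
So Y=(1/7)/(s-2) + (6/7)/(s + 5)
Inverse Laplace transform (L^(-1){1/(s-2)}=e^(2t), L^(-1){1/(s + 5)}=e^(-5t)):

Answer: y(t)=(1/7)·e^(2t) + (6/7)·e^(-5t)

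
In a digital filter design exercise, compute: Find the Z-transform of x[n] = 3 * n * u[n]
Z{n*u[n]}=z/(z-1)^2
By linearity: Z{3*n*u[n]}=3z/(z-1)^2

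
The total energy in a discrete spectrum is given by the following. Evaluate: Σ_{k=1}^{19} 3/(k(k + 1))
Partial fractions: 3/(k(k+1))=3/k - 3/(k+1)
Telescoping sum: 3(1-1/20)=3·19/20

Answer: 57/20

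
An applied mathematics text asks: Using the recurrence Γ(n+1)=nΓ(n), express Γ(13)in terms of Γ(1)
Γ(13)=12Γ(12)=12·11Γ(11)=...=12!·Γ(1)=479001600·Γ(1)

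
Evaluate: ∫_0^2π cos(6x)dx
Antiderivative: sin(6x)/6
Evaluate at bounds: [sin(6·2π)/6] - [sin(6·0)/6]
=((0) - (0))/6=0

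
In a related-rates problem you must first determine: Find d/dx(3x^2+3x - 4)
Power rule: d/dx(ax^n) = n·a·x^(n-1)
Term by term: 6·x + 3

Answer: 6x + 3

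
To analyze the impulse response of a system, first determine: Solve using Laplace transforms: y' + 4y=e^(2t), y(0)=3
Take L: sY - 3 + 4Y=1/(s-2)
Y(s + 4)=1/(s-2) + 3
Y=1/((s-2)(s + 4)) + 3/(s + 4)
Partial fractions: 1/((s-2)(s + 4))=(1/6)/(s-2) - (1/6)/(s + 4)
So Y=(1/6)/(s-2) + (17/6)/(s + 4)
Inverse Laplace transform (L^(-1){1/(s-2)}=e^(2t), L^(-1){1/(s + 4)}=e^(-4t)):

Answer: y(t)=(1/6)·e^(2t) + (17/6)·e^(-4t)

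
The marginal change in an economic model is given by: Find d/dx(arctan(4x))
d/dx[arctan(u)]=u'/(1 + u²), u=4x, u'=4

Answer: 4/(1 + 16x²)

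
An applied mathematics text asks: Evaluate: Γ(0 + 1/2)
Γ(1/2) = √π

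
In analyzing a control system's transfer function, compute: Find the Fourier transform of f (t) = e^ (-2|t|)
Using the standard pair: F{e^(-a|t|)} = 2a/(a^2 + omega^2)
With a = 2: F(omega) = 4/(4 + omega^2)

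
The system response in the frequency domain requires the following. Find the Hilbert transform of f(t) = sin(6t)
The Hilbert transform shifts each frequency component by -pi/2.
H{sin(wt)}=-cos(wt)
With w=6: H{sin(6t)}=-cos(6t)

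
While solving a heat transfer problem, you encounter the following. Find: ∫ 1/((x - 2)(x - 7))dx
Partial fractions: 1/((x-2)(x-7))=A/(x-2) + B/(x-7)
A=-1/5, B=1/5
∫ [-1/5· 1/(x-2) + 1/5· 1/(x-7)] dx
=(1/5)[ln|x-7| - ln|x-2|] + C

Answer: (1/5)·ln|(x-7)/(x-2)| + C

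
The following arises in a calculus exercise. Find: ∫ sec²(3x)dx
Since d/dx[tan(3x)]=3sec²(3x), integral=tan(3x)/3 + C

Answer: (1/3)tan(3x) + C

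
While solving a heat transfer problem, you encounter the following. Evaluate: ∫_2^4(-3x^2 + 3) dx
Step 1: Find antiderivative F(x)=-x^3+3x
Step 2: F(4) - F(2)=-52 - (-2)=-50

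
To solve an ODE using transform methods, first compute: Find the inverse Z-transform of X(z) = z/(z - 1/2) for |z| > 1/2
Standard pair: z/(z-a) <-> a^n * u[n] for causal signals
With a = 1/2: x[n] = (1/2)^n * u[n]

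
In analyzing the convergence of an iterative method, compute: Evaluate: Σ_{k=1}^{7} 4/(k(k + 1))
Partial fractions: 4/(k(k + 1))=4/k - 4/(k + 1)
Telescoping sum: 4(1 - 1/8)=4·7/8

Answer: 7/2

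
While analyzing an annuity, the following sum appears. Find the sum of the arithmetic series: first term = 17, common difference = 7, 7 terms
Last term: a_n = 17+(7-1)·7 = 59
Sum = n(a_1+a_n)/2 = 7(17+59)/2 = 266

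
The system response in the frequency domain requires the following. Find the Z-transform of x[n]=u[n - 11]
Using the time-shift property: Z{u[n-11]}=z^(-11) * z/(z-1)
=z^(-10)/(z-1)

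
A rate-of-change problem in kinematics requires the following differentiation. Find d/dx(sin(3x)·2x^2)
Product rule: (fg)'=f'g+fg'
f=sin(3x), f'=3·cos(3x)
g=2x^2, g'=4x

Answer: 6·cos(3x)·x^2+4·sin(3x)·x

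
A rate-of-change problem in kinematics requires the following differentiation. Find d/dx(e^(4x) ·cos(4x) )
Product rule: (fg)' = f'g+fg'
f = e^(4x), f' = 4·e^(4x)
g = cos(4x), g' = -4·sin(4x)

Answer: 4·e^(4x)·cos(4x)-4·e^(4x)·sin(4x)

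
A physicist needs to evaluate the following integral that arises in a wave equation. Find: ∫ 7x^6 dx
Using power rule: ∫ 7x^6 dx = 7/7 x^7+C = x^7+C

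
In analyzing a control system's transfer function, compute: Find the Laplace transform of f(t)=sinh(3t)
L{sinh(at)} = a/(s²-a²)
L{sinh(3t)} = 3/(s²-9)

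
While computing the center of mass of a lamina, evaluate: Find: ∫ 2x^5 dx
Using power rule: ∫ 2x^5 dx=2/6 x^6+C=(1/3)x^6+C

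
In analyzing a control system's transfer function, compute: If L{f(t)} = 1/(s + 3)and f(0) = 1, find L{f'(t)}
L{f'(t)} = s·F(s) - f(0) = s/(s+3)-1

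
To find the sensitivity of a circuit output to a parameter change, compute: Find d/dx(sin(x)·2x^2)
Product rule: (fg)' = f'g + fg'
f = sin(x), f' = cos(x)
g = 2x^2, g' = 4x

Answer: 2·cos(x)·x^2 + 4·sin(x)·x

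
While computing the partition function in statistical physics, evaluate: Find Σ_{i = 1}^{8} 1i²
= 1·n(n + 1)(2n + 1)/6 = 1·8·9·17/6 = 204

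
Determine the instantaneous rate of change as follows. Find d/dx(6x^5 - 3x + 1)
Power rule: d/dx(ax^n) = n·a·x^(n-1)
Term by term: 30·x^4 - 3

Answer: 30x^4 - 3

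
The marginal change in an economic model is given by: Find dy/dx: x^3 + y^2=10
Differentiate: 3x^2 + 2y·(dy/dx) = 0
dy/dx = -3x^2/(2y)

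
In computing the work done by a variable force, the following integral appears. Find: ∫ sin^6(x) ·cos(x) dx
Let u=sin(x), du=cos(x) dx
∫ u^6 du=u^7/7+C

Answer: sin^7(x)/7+C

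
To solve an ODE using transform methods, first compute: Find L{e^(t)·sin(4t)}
First shifting: L{e^(at)f(t)} = F(s-a)
L{sin(4t)} = 4/(s² + 16)
Shift: 4/((s-1)² + 16)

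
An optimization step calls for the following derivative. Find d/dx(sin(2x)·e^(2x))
Product rule: (fg)'=f'g+fg'
f=sin(2x), f'=2·cos(2x)
g=e^(2x), g'=2·e^(2x)

Answer: 2·cos(2x)·e^(2x)+2·sin(2x)·e^(2x)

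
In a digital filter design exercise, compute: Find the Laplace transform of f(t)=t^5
L{t^n} = n!/s^(n + 1)
L{t^5} = 5!/s^6 = 120/s^6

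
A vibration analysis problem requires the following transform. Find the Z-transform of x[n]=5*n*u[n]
Z{n*u[n]}=z/(z-1)^2
By linearity: Z{5*n*u[n]}=5z/(z-1)^2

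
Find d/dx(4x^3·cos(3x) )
Product rule: (fg)' = f'g+fg'
f = 4x^3, f' = 12x^2
g = cos(3x), g' = -3·sin(3x)

Answer: 12x^2·cos(3x)-12x^3·sin(3x)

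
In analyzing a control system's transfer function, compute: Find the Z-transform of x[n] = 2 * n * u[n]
Z{n * u[n]}=z/(z-1)^2
By linearity: Z{2 * n * u[n]}=2z/(z-1)^2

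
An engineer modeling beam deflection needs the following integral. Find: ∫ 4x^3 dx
Using power rule: ∫ 4x^3 dx=4/4 x^4+C=x^4+C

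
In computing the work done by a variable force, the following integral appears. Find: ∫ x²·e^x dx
Integration by parts twice:
First: u=x², dv=e^x dx => x²e^x - 2∫ xe^x dx
Second: u=x, dv=e^x dx => xe^x - e^x
Combining: x²e^x - 2xe^x + 2e^x + C

Answer: e^x(x² - 2x + 2) + C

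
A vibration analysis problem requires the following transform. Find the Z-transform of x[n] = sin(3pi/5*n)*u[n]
Z{sin(w0*n)*u[n]} = z*sin(w0)/(z^2-2z*cos(w0)+1)
With w0 = 3pi/5: X(z) = z*sin(3pi/5)/(z^2-2z*cos(3pi/5)+1)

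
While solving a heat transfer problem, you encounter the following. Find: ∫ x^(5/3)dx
Power rule: ∫ x^(5/3) dx = x^(8/3)/(8/3) + C

Answer: (3/8)·x^(8/3) + C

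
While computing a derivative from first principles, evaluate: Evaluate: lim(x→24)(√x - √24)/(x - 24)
Multiply by conjugate (√x + √24)/(√x + √24):
=(x - 24)/((x - 24)(√x + √24))=1/(√x + √24)
As x → 24: 1/(2√24)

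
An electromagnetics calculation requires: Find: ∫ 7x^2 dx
Using power rule: ∫ 7x^2 dx = 7/3 x^3+C = (7/3)x^3+C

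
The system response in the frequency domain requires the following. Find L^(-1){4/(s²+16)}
L^(-1){w/(s² + w²)}=sin(wt)
Here w=4

Answer: sin(4t)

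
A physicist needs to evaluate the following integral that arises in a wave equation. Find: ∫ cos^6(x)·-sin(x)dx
Let u = cos(x), du = -sin(x) dx
∫ u^6 du = u^7/7 + C

Answer: cos^7(x)/7 + C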